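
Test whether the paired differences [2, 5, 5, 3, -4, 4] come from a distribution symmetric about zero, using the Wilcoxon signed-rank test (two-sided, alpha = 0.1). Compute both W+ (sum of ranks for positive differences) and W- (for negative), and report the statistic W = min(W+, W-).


Step 1: Drop any zero differences (none here) and take |d_i|.
|d| = [2, 5, 5, 3, 4, 4]
Step 2: Midrank |d_i| (ties get averaged ranks).
ranks: |2|->1, |5|->5.5, |5|->5.5, |3|->2, |4|->3.5, |4|->3.5
Step 3: Attach original signs; sum ranks with positive sign and with negative sign.
W+ = 1 + 5.5 + 5.5 + 2 + 3.5 = 17.5
W- = 3.5 = 3.5
(Check: W+ + W- = 21 should equal n(n+1)/2 = 21.)
Step 4: Test statistic W = min(W+, W-) = 3.5.
Step 5: Ties in |d|, so use the tie-corrected normal approximation.
        E[W] = n(n+1)/4 = 6*7/4 = 10.5.
        Tie groups: |d|=4 (t=2), |d|=5 (t=2); sum(t^3 - t) = 12.
        Var[W] = n(n+1)(2n+1)/24 - sum(t^3-t)/48 = 546/24 - 12/48 = 22.5.
        z = (W - E[W]) / sqrt(Var[W]) = (3.5 - 10.5) / 4.7434 = -1.4757.
        Two-sided p = 2*Phi(z) = 0.140017.
Step 6: alpha = 0.1. fail to reject H0.

W+ = 17.5, W- = 3.5, W = min = 3.5, p = 0.140017, fail to reject H0.


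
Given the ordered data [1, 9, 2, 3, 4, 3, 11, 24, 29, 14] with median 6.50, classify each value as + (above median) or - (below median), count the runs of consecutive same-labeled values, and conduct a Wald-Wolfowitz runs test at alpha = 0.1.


Step 1: Compute median = 6.50; label A = above, B = below.
Labels in order: BABBBBAAAA  (n_A = 5, n_B = 5)
Step 2: Count runs R = 4.
Step 3: Under H0 (random ordering), E[R] = 2*n_A*n_B/(n_A+n_B) + 1 = 2*5*5/10 + 1 = 6.0000.
        Var[R] = 2*n_A*n_B*(2*n_A*n_B - n_A - n_B) / ((n_A+n_B)^2 * (n_A+n_B-1)) = 2000/900 = 2.2222.
        SD[R] = 1.4907.
Step 4: Continuity-corrected z = (R + 0.5 - E[R]) / SD[R] = (4 + 0.5 - 6.0000) / 1.4907 = -1.0062.
Step 5: Two-sided p-value via normal approximation = 2*(1 - Phi(|z|)) = 0.314305.
Step 6: alpha = 0.1. fail to reject H0.

R = 4, z = -1.0062, p = 0.314305, fail to reject H0.


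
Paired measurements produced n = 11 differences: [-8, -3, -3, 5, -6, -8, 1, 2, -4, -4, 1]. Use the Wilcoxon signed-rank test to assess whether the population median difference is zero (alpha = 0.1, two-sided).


Step 1: Drop any zero differences (none here) and take |d_i|.
|d| = [8, 3, 3, 5, 6, 8, 1, 2, 4, 4, 1]
Step 2: Midrank |d_i| (ties get averaged ranks).
ranks: |8|->10.5, |3|->4.5, |3|->4.5, |5|->8, |6|->9, |8|->10.5, |1|->1.5, |2|->3, |4|->6.5, |4|->6.5, |1|->1.5
Step 3: Attach original signs; sum ranks with positive sign and with negative sign.
W+ = 8 + 1.5 + 3 + 1.5 = 14
W- = 10.5 + 4.5 + 4.5 + 9 + 10.5 + 6.5 + 6.5 = 52
(Check: W+ + W- = 66 should equal n(n+1)/2 = 66.)
Step 4: Test statistic W = min(W+, W-) = 14.
Step 5: Ties in |d|, so use the tie-corrected normal approximation.
        E[W] = n(n+1)/4 = 11*12/4 = 33.
        Tie groups: |d|=1 (t=2), |d|=3 (t=2), |d|=4 (t=2), |d|=8 (t=2); sum(t^3 - t) = 24.
        Var[W] = n(n+1)(2n+1)/24 - sum(t^3-t)/48 = 3036/24 - 24/48 = 126.
        z = (W - E[W]) / sqrt(Var[W]) = (14 - 33) / 11.2250 = -1.6927.
        Two-sided p = 2*Phi(z) = 0.090521.
Step 6: alpha = 0.1. reject H0.

W+ = 14, W- = 52, W = min = 14, p = 0.090521, reject H0.


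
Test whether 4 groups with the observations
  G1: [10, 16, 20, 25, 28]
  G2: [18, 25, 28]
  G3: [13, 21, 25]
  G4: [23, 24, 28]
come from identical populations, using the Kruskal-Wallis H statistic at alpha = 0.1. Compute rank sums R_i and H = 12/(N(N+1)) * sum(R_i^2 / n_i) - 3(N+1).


Step 1: Combine all N = 14 observations and assign midranks.
sorted (value, group, rank): (10,G1,1), (13,G3,2), (16,G1,3), (18,G2,4), (20,G1,5), (21,G3,6), (23,G4,7), (24,G4,8), (25,G1,10), (25,G2,10), (25,G3,10), (28,G1,13), (28,G2,13), (28,G4,13)
Step 2: Sum ranks within each group.
R_1 = 32 (n_1 = 5)
R_2 = 27 (n_2 = 3)
R_3 = 18 (n_3 = 3)
R_4 = 28 (n_4 = 3)
Step 3: H = 12/(N(N+1)) * sum(R_i^2/n_i) - 3(N+1)
     = 12/(14*15) * (32^2/5 + 27^2/3 + 18^2/3 + 28^2/3) - 3*15
     = 0.057143 * 817.133 - 45
     = 1.693333.
Step 4: Ties present; correction factor C = 1 - 48/(14^3 - 14) = 0.982418. Corrected H = 1.693333 / 0.982418 = 1.723639.
Step 5: Under H0, H ~ chi^2(3); p-value = 0.631691.
Step 6: alpha = 0.1. fail to reject H0.

H = 1.7236, df = 3, p = 0.631691, fail to reject H0.


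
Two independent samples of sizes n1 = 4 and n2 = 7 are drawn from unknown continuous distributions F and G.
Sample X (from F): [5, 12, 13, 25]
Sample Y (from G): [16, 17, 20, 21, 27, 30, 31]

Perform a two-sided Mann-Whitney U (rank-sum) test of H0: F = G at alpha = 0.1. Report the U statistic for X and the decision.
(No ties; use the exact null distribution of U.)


Step 1: Combine and sort all 11 observations; assign midranks.
sorted (value, group): (5,X), (12,X), (13,X), (16,Y), (17,Y), (20,Y), (21,Y), (25,X), (27,Y), (30,Y), (31,Y)
ranks: 5->1, 12->2, 13->3, 16->4, 17->5, 20->6, 21->7, 25->8, 27->9, 30->10, 31->11
Step 2: Rank sum for X: R1 = 1 + 2 + 3 + 8 = 14.
Step 3: U_X = R1 - n1(n1+1)/2 = 14 - 4*5/2 = 14 - 10 = 4.
       U_Y = n1*n2 - U_X = 28 - 4 = 24.
Step 4: No ties, so the exact null distribution of U (based on enumerating the C(11,4) = 330 equally likely rank assignments) gives the two-sided p-value.
Step 5: p-value = 0.072727; compare to alpha = 0.1. reject H0.

U_X = 4, p = 0.072727, reject H0 at alpha = 0.1.


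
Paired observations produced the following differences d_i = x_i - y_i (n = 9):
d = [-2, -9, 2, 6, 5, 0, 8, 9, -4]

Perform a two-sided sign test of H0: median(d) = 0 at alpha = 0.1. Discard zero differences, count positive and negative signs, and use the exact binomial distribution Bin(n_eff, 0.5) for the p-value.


Step 1: Discard zero differences. Original n = 9; n_eff = number of nonzero differences = 8.
Nonzero differences (with sign): -2, -9, +2, +6, +5, +8, +9, -4
Step 2: Count signs: positive = 5, negative = 3.
Step 3: Under H0: P(positive) = 0.5, so the number of positives S ~ Bin(8, 0.5).
Step 4: Two-sided exact p-value = sum of Bin(8,0.5) probabilities at or below the observed probability = 0.726562.
Step 5: alpha = 0.1. fail to reject H0.

n_eff = 8, pos = 5, neg = 3, p = 0.726562, fail to reject H0.


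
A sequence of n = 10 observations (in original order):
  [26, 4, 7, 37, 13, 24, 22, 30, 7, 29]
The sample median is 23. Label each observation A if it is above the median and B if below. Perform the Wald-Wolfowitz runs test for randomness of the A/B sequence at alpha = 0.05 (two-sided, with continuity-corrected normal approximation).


Step 1: Compute median = 23; label A = above, B = below.
Labels in order: ABBABABABA  (n_A = 5, n_B = 5)
Step 2: Count runs R = 9.
Step 3: Under H0 (random ordering), E[R] = 2*n_A*n_B/(n_A+n_B) + 1 = 2*5*5/10 + 1 = 6.0000.
        Var[R] = 2*n_A*n_B*(2*n_A*n_B - n_A - n_B) / ((n_A+n_B)^2 * (n_A+n_B-1)) = 2000/900 = 2.2222.
        SD[R] = 1.4907.
Step 4: Continuity-corrected z = (R - 0.5 - E[R]) / SD[R] = (9 - 0.5 - 6.0000) / 1.4907 = 1.6771.
Step 5: Two-sided p-value via normal approximation = 2*(1 - Phi(|z|)) = 0.093533.
Step 6: alpha = 0.05. fail to reject H0.

R = 9, z = 1.6771, p = 0.093533, fail to reject H0.


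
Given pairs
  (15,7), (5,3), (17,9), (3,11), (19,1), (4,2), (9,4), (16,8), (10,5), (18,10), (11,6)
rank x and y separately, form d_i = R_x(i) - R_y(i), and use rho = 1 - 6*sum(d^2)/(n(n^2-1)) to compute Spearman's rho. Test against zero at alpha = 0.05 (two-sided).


Step 1: Rank x and y separately (midranks; no ties here).
rank(x): 15->7, 5->3, 17->9, 3->1, 19->11, 4->2, 9->4, 16->8, 10->5, 18->10, 11->6
rank(y): 7->7, 3->3, 9->9, 11->11, 1->1, 2->2, 4->4, 8->8, 5->5, 10->10, 6->6
Step 2: d_i = R_x(i) - R_y(i); compute d_i^2.
  (7-7)^2=0, (3-3)^2=0, (9-9)^2=0, (1-11)^2=100, (11-1)^2=100, (2-2)^2=0, (4-4)^2=0, (8-8)^2=0, (5-5)^2=0, (10-10)^2=0, (6-6)^2=0
sum(d^2) = 200.
Step 3: rho = 1 - 6*200 / (11*(11^2 - 1)) = 1 - 1200/1320 = 0.090909.
Step 4: Under H0, t = rho * sqrt((n-2)/(1-rho^2)) = 0.2739 ~ t(9).
Step 5: Two-sided p-value from the t-distribution with 9 df = 0.790373.
Step 6: alpha = 0.05. fail to reject H0.

rho = 0.0909, p = 0.790373, fail to reject H0 at alpha = 0.05.


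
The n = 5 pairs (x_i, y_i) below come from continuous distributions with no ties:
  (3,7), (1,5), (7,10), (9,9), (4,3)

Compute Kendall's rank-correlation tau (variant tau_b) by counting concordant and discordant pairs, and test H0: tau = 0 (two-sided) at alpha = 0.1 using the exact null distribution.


Step 1: Enumerate the 10 unordered pairs (i,j) with i<j and classify each by sign(x_j-x_i) * sign(y_j-y_i).
  (1,2):dx=-2,dy=-2->C; (1,3):dx=+4,dy=+3->C; (1,4):dx=+6,dy=+2->C; (1,5):dx=+1,dy=-4->D
  (2,3):dx=+6,dy=+5->C; (2,4):dx=+8,dy=+4->C; (2,5):dx=+3,dy=-2->D; (3,4):dx=+2,dy=-1->D
  (3,5):dx=-3,dy=-7->C; (4,5):dx=-5,dy=-6->C
Step 2: C = 7, D = 3, total pairs = 10.
Step 3: tau = (C - D)/(n(n-1)/2) = (7 - 3)/10 = 0.400000.
Step 4: Exact two-sided p-value (enumerate n! = 120 permutations of y under H0): p = 0.483333.
Step 5: alpha = 0.1. fail to reject H0.

tau_b = 0.4000 (C=7, D=3), p = 0.483333, fail to reject H0.


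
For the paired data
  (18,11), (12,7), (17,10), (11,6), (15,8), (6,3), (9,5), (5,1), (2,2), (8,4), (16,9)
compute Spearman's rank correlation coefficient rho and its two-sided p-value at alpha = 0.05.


Step 1: Rank x and y separately (midranks; no ties here).
rank(x): 18->11, 12->7, 17->10, 11->6, 15->8, 6->3, 9->5, 5->2, 2->1, 8->4, 16->9
rank(y): 11->11, 7->7, 10->10, 6->6, 8->8, 3->3, 5->5, 1->1, 2->2, 4->4, 9->9
Step 2: d_i = R_x(i) - R_y(i); compute d_i^2.
  (11-11)^2=0, (7-7)^2=0, (10-10)^2=0, (6-6)^2=0, (8-8)^2=0, (3-3)^2=0, (5-5)^2=0, (2-1)^2=1, (1-2)^2=1, (4-4)^2=0, (9-9)^2=0
sum(d^2) = 2.
Step 3: rho = 1 - 6*2 / (11*(11^2 - 1)) = 1 - 12/1320 = 0.990909.
Step 4: Under H0, t = rho * sqrt((n-2)/(1-rho^2)) = 22.0966 ~ t(9).
Step 5: Two-sided p-value from the t-distribution with 9 df = 0.000000.
Step 6: alpha = 0.05. reject H0.

rho = 0.9909, p = 0.000000, reject H0 at alpha = 0.05.


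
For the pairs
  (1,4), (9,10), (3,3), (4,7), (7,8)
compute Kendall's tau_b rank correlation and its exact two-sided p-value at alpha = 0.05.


Step 1: Enumerate the 10 unordered pairs (i,j) with i<j and classify each by sign(x_j-x_i) * sign(y_j-y_i).
  (1,2):dx=+8,dy=+6->C; (1,3):dx=+2,dy=-1->D; (1,4):dx=+3,dy=+3->C; (1,5):dx=+6,dy=+4->C
  (2,3):dx=-6,dy=-7->C; (2,4):dx=-5,dy=-3->C; (2,5):dx=-2,dy=-2->C; (3,4):dx=+1,dy=+4->C
  (3,5):dx=+4,dy=+5->C; (4,5):dx=+3,dy=+1->C
Step 2: C = 9, D = 1, total pairs = 10.
Step 3: tau = (C - D)/(n(n-1)/2) = (9 - 1)/10 = 0.800000.
Step 4: Exact two-sided p-value (enumerate n! = 120 permutations of y under H0): p = 0.083333.
Step 5: alpha = 0.05. fail to reject H0.

tau_b = 0.8000 (C=9, D=1), p = 0.083333, fail to reject H0.


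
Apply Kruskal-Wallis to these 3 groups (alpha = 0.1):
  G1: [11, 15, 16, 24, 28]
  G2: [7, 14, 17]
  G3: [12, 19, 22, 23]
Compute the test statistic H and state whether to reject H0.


Step 1: Combine all N = 12 observations and assign midranks.
sorted (value, group, rank): (7,G2,1), (11,G1,2), (12,G3,3), (14,G2,4), (15,G1,5), (16,G1,6), (17,G2,7), (19,G3,8), (22,G3,9), (23,G3,10), (24,G1,11), (28,G1,12)
Step 2: Sum ranks within each group.
R_1 = 36 (n_1 = 5)
R_2 = 12 (n_2 = 3)
R_3 = 30 (n_3 = 4)
Step 3: H = 12/(N(N+1)) * sum(R_i^2/n_i) - 3(N+1)
     = 12/(12*13) * (36^2/5 + 12^2/3 + 30^2/4) - 3*13
     = 0.076923 * 532.2 - 39
     = 1.938462.
Step 4: No ties, so H is used without correction.
Step 5: Under H0, H ~ chi^2(2); p-value = 0.379375.
Step 6: alpha = 0.1. fail to reject H0.

H = 1.9385, df = 2, p = 0.379375, fail to reject H0.


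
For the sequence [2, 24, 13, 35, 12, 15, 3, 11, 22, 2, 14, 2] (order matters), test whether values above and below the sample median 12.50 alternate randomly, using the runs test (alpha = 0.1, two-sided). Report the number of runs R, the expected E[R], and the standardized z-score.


Step 1: Compute median = 12.50; label A = above, B = below.
Labels in order: BAAABABBABAB  (n_A = 6, n_B = 6)
Step 2: Count runs R = 9.
Step 3: Under H0 (random ordering), E[R] = 2*n_A*n_B/(n_A+n_B) + 1 = 2*6*6/12 + 1 = 7.0000.
        Var[R] = 2*n_A*n_B*(2*n_A*n_B - n_A - n_B) / ((n_A+n_B)^2 * (n_A+n_B-1)) = 4320/1584 = 2.7273.
        SD[R] = 1.6514.
Step 4: Continuity-corrected z = (R - 0.5 - E[R]) / SD[R] = (9 - 0.5 - 7.0000) / 1.6514 = 0.9083.
Step 5: Two-sided p-value via normal approximation = 2*(1 - Phi(|z|)) = 0.363722.
Step 6: alpha = 0.1. fail to reject H0.

R = 9, z = 0.9083, p = 0.363722, fail to reject H0.


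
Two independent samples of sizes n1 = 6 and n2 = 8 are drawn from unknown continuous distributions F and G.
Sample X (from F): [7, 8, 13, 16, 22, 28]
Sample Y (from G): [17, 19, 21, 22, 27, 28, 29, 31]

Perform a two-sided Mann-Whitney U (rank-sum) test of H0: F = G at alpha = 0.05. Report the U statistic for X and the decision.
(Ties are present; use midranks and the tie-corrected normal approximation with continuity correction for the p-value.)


Step 1: Combine and sort all 14 observations; assign midranks.
sorted (value, group): (7,X), (8,X), (13,X), (16,X), (17,Y), (19,Y), (21,Y), (22,X), (22,Y), (27,Y), (28,X), (28,Y), (29,Y), (31,Y)
ranks: 7->1, 8->2, 13->3, 16->4, 17->5, 19->6, 21->7, 22->8.5, 22->8.5, 27->10, 28->11.5, 28->11.5, 29->13, 31->14
Step 2: Rank sum for X: R1 = 1 + 2 + 3 + 4 + 8.5 + 11.5 = 30.
Step 3: U_X = R1 - n1(n1+1)/2 = 30 - 6*7/2 = 30 - 21 = 9.
       U_Y = n1*n2 - U_X = 48 - 9 = 39.
Step 4: Ties are present, so use the tie-corrected normal approximation (with continuity correction) for the p-value.
Step 5: p-value = 0.060646; compare to alpha = 0.05. fail to reject H0.

U_X = 9, p = 0.060646, fail to reject H0 at alpha = 0.05.


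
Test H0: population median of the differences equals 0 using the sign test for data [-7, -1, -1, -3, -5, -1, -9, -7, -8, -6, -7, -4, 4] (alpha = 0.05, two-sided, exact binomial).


Step 1: Discard zero differences. Original n = 13; n_eff = number of nonzero differences = 13.
Nonzero differences (with sign): -7, -1, -1, -3, -5, -1, -9, -7, -8, -6, -7, -4, +4
Step 2: Count signs: positive = 1, negative = 12.
Step 3: Under H0: P(positive) = 0.5, so the number of positives S ~ Bin(13, 0.5).
Step 4: Two-sided exact p-value = sum of Bin(13,0.5) probabilities at or below the observed probability = 0.003418.
Step 5: alpha = 0.05. reject H0.

n_eff = 13, pos = 1, neg = 12, p = 0.003418, reject H0.


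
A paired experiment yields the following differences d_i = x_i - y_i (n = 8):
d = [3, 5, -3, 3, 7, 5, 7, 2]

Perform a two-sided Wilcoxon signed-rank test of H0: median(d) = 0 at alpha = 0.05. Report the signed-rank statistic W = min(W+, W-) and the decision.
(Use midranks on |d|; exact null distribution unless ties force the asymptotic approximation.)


Step 1: Drop any zero differences (none here) and take |d_i|.
|d| = [3, 5, 3, 3, 7, 5, 7, 2]
Step 2: Midrank |d_i| (ties get averaged ranks).
ranks: |3|->3, |5|->5.5, |3|->3, |3|->3, |7|->7.5, |5|->5.5, |7|->7.5, |2|->1
Step 3: Attach original signs; sum ranks with positive sign and with negative sign.
W+ = 3 + 5.5 + 3 + 7.5 + 5.5 + 7.5 + 1 = 33
W- = 3 = 3
(Check: W+ + W- = 36 should equal n(n+1)/2 = 36.)
Step 4: Test statistic W = min(W+, W-) = 3.
Step 5: Ties in |d|, so use the tie-corrected normal approximation.
        E[W] = n(n+1)/4 = 8*9/4 = 18.
        Tie groups: |d|=3 (t=3), |d|=5 (t=2), |d|=7 (t=2); sum(t^3 - t) = 36.
        Var[W] = n(n+1)(2n+1)/24 - sum(t^3-t)/48 = 1224/24 - 36/48 = 50.25.
        z = (W - E[W]) / sqrt(Var[W]) = (3 - 18) / 7.0887 = -2.1160.
        Two-sided p = 2*Phi(z) = 0.034342.
Step 6: alpha = 0.05. reject H0.

W+ = 33, W- = 3, W = min = 3, p = 0.034342, reject H0.


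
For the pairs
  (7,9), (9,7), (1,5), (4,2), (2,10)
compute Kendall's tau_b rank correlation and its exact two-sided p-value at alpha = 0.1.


Step 1: Enumerate the 10 unordered pairs (i,j) with i<j and classify each by sign(x_j-x_i) * sign(y_j-y_i).
  (1,2):dx=+2,dy=-2->D; (1,3):dx=-6,dy=-4->C; (1,4):dx=-3,dy=-7->C; (1,5):dx=-5,dy=+1->D
  (2,3):dx=-8,dy=-2->C; (2,4):dx=-5,dy=-5->C; (2,5):dx=-7,dy=+3->D; (3,4):dx=+3,dy=-3->D
  (3,5):dx=+1,dy=+5->C; (4,5):dx=-2,dy=+8->D
Step 2: C = 5, D = 5, total pairs = 10.
Step 3: tau = (C - D)/(n(n-1)/2) = (5 - 5)/10 = 0.000000.
Step 4: Exact two-sided p-value (enumerate n! = 120 permutations of y under H0): p = 1.000000.
Step 5: alpha = 0.1. fail to reject H0.

tau_b = 0.0000 (C=5, D=5), p = 1.000000, fail to reject H0.


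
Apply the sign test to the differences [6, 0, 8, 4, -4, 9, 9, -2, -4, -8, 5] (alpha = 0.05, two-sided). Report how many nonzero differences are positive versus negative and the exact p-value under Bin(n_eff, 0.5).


Step 1: Discard zero differences. Original n = 11; n_eff = number of nonzero differences = 10.
Nonzero differences (with sign): +6, +8, +4, -4, +9, +9, -2, -4, -8, +5
Step 2: Count signs: positive = 6, negative = 4.
Step 3: Under H0: P(positive) = 0.5, so the number of positives S ~ Bin(10, 0.5).
Step 4: Two-sided exact p-value = sum of Bin(10,0.5) probabilities at or below the observed probability = 0.753906.
Step 5: alpha = 0.05. fail to reject H0.

n_eff = 10, pos = 6, neg = 4, p = 0.753906, fail to reject H0.


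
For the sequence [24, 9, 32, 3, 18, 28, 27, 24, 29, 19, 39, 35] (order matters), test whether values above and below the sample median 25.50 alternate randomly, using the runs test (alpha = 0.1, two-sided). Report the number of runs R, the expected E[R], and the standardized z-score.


Step 1: Compute median = 25.50; label A = above, B = below.
Labels in order: BBABBAABABAA  (n_A = 6, n_B = 6)
Step 2: Count runs R = 8.
Step 3: Under H0 (random ordering), E[R] = 2*n_A*n_B/(n_A+n_B) + 1 = 2*6*6/12 + 1 = 7.0000.
        Var[R] = 2*n_A*n_B*(2*n_A*n_B - n_A - n_B) / ((n_A+n_B)^2 * (n_A+n_B-1)) = 4320/1584 = 2.7273.
        SD[R] = 1.6514.
Step 4: Continuity-corrected z = (R - 0.5 - E[R]) / SD[R] = (8 - 0.5 - 7.0000) / 1.6514 = 0.3028.
Step 5: Two-sided p-value via normal approximation = 2*(1 - Phi(|z|)) = 0.762069.
Step 6: alpha = 0.1. fail to reject H0.

R = 8, z = 0.3028, p = 0.762069, fail to reject H0.


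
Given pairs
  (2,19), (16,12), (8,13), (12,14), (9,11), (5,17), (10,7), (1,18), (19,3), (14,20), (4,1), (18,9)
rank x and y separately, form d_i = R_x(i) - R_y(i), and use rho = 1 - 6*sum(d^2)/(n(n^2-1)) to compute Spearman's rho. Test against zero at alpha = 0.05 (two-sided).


Step 1: Rank x and y separately (midranks; no ties here).
rank(x): 2->2, 16->10, 8->5, 12->8, 9->6, 5->4, 10->7, 1->1, 19->12, 14->9, 4->3, 18->11
rank(y): 19->11, 12->6, 13->7, 14->8, 11->5, 17->9, 7->3, 18->10, 3->2, 20->12, 1->1, 9->4
Step 2: d_i = R_x(i) - R_y(i); compute d_i^2.
  (2-11)^2=81, (10-6)^2=16, (5-7)^2=4, (8-8)^2=0, (6-5)^2=1, (4-9)^2=25, (7-3)^2=16, (1-10)^2=81, (12-2)^2=100, (9-12)^2=9, (3-1)^2=4, (11-4)^2=49
sum(d^2) = 386.
Step 3: rho = 1 - 6*386 / (12*(12^2 - 1)) = 1 - 2316/1716 = -0.349650.
Step 4: Under H0, t = rho * sqrt((n-2)/(1-rho^2)) = -1.1802 ~ t(10).
Step 5: Two-sided p-value from the t-distribution with 10 df = 0.265239.
Step 6: alpha = 0.05. fail to reject H0.

rho = -0.3497, p = 0.265239, fail to reject H0 at alpha = 0.05.


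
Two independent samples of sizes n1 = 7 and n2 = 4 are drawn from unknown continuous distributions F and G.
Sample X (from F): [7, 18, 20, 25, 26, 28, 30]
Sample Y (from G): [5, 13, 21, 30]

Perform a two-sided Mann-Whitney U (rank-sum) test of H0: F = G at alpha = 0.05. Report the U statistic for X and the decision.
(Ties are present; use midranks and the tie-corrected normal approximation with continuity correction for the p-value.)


Step 1: Combine and sort all 11 observations; assign midranks.
sorted (value, group): (5,Y), (7,X), (13,Y), (18,X), (20,X), (21,Y), (25,X), (26,X), (28,X), (30,X), (30,Y)
ranks: 5->1, 7->2, 13->3, 18->4, 20->5, 21->6, 25->7, 26->8, 28->9, 30->10.5, 30->10.5
Step 2: Rank sum for X: R1 = 2 + 4 + 5 + 7 + 8 + 9 + 10.5 = 45.5.
Step 3: U_X = R1 - n1(n1+1)/2 = 45.5 - 7*8/2 = 45.5 - 28 = 17.5.
       U_Y = n1*n2 - U_X = 28 - 17.5 = 10.5.
Step 4: Ties are present, so use the tie-corrected normal approximation (with continuity correction) for the p-value.
Step 5: p-value = 0.569872; compare to alpha = 0.05. fail to reject H0.

U_X = 17.5, p = 0.569872, fail to reject H0 at alpha = 0.05.


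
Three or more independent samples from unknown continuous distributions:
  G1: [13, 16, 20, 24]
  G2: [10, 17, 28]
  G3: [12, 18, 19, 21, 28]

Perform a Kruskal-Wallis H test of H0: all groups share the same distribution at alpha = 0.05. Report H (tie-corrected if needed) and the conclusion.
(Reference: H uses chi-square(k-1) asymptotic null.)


Step 1: Combine all N = 12 observations and assign midranks.
sorted (value, group, rank): (10,G2,1), (12,G3,2), (13,G1,3), (16,G1,4), (17,G2,5), (18,G3,6), (19,G3,7), (20,G1,8), (21,G3,9), (24,G1,10), (28,G2,11.5), (28,G3,11.5)
Step 2: Sum ranks within each group.
R_1 = 25 (n_1 = 4)
R_2 = 17.5 (n_2 = 3)
R_3 = 35.5 (n_3 = 5)
Step 3: H = 12/(N(N+1)) * sum(R_i^2/n_i) - 3(N+1)
     = 12/(12*13) * (25^2/4 + 17.5^2/3 + 35.5^2/5) - 3*13
     = 0.076923 * 510.383 - 39
     = 0.260256.
Step 4: Ties present; correction factor C = 1 - 6/(12^3 - 12) = 0.996503. Corrected H = 0.260256 / 0.996503 = 0.261170.
Step 5: Under H0, H ~ chi^2(2); p-value = 0.877582.
Step 6: alpha = 0.05. fail to reject H0.

H = 0.2612, df = 2, p = 0.877582, fail to reject H0.


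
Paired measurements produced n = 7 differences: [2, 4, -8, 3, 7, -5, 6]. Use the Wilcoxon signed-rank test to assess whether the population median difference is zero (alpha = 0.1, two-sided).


Step 1: Drop any zero differences (none here) and take |d_i|.
|d| = [2, 4, 8, 3, 7, 5, 6]
Step 2: Midrank |d_i| (ties get averaged ranks).
ranks: |2|->1, |4|->3, |8|->7, |3|->2, |7|->6, |5|->4, |6|->5
Step 3: Attach original signs; sum ranks with positive sign and with negative sign.
W+ = 1 + 3 + 2 + 6 + 5 = 17
W- = 7 + 4 = 11
(Check: W+ + W- = 28 should equal n(n+1)/2 = 28.)
Step 4: Test statistic W = min(W+, W-) = 11.
Step 5: No ties, so the exact null distribution over the 2^7 = 128 sign assignments gives the two-sided p-value = 0.687500.
Step 6: alpha = 0.1. fail to reject H0.

W+ = 17, W- = 11, W = min = 11, p = 0.687500, fail to reject H0.


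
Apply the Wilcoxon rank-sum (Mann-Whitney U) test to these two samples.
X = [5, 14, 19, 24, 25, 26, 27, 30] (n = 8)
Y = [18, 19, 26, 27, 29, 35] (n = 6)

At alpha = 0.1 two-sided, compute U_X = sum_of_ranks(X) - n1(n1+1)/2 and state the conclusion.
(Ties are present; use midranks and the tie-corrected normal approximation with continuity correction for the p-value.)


Step 1: Combine and sort all 14 observations; assign midranks.
sorted (value, group): (5,X), (14,X), (18,Y), (19,X), (19,Y), (24,X), (25,X), (26,X), (26,Y), (27,X), (27,Y), (29,Y), (30,X), (35,Y)
ranks: 5->1, 14->2, 18->3, 19->4.5, 19->4.5, 24->6, 25->7, 26->8.5, 26->8.5, 27->10.5, 27->10.5, 29->12, 30->13, 35->14
Step 2: Rank sum for X: R1 = 1 + 2 + 4.5 + 6 + 7 + 8.5 + 10.5 + 13 = 52.5.
Step 3: U_X = R1 - n1(n1+1)/2 = 52.5 - 8*9/2 = 52.5 - 36 = 16.5.
       U_Y = n1*n2 - U_X = 48 - 16.5 = 31.5.
Step 4: Ties are present, so use the tie-corrected normal approximation (with continuity correction) for the p-value.
Step 5: p-value = 0.364571; compare to alpha = 0.1. fail to reject H0.

U_X = 16.5, p = 0.364571, fail to reject H0 at alpha = 0.1.


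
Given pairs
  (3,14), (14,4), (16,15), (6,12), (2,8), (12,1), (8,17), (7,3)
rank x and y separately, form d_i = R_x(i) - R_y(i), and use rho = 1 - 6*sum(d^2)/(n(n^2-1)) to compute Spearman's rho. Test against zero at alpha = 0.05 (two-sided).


Step 1: Rank x and y separately (midranks; no ties here).
rank(x): 3->2, 14->7, 16->8, 6->3, 2->1, 12->6, 8->5, 7->4
rank(y): 14->6, 4->3, 15->7, 12->5, 8->4, 1->1, 17->8, 3->2
Step 2: d_i = R_x(i) - R_y(i); compute d_i^2.
  (2-6)^2=16, (7-3)^2=16, (8-7)^2=1, (3-5)^2=4, (1-4)^2=9, (6-1)^2=25, (5-8)^2=9, (4-2)^2=4
sum(d^2) = 84.
Step 3: rho = 1 - 6*84 / (8*(8^2 - 1)) = 1 - 504/504 = 0.000000.
Step 4: Under H0, t = rho * sqrt((n-2)/(1-rho^2)) = 0.0000 ~ t(6).
Step 5: Two-sided p-value from the t-distribution with 6 df = 1.000000.
Step 6: alpha = 0.05. fail to reject H0.

rho = 0.0000, p = 1.000000, fail to reject H0 at alpha = 0.05.


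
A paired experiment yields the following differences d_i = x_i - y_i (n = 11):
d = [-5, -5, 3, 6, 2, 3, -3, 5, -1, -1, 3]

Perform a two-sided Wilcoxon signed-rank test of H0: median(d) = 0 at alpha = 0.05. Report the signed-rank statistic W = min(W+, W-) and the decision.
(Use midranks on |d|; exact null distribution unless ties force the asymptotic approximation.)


Step 1: Drop any zero differences (none here) and take |d_i|.
|d| = [5, 5, 3, 6, 2, 3, 3, 5, 1, 1, 3]
Step 2: Midrank |d_i| (ties get averaged ranks).
ranks: |5|->9, |5|->9, |3|->5.5, |6|->11, |2|->3, |3|->5.5, |3|->5.5, |5|->9, |1|->1.5, |1|->1.5, |3|->5.5
Step 3: Attach original signs; sum ranks with positive sign and with negative sign.
W+ = 5.5 + 11 + 3 + 5.5 + 9 + 5.5 = 39.5
W- = 9 + 9 + 5.5 + 1.5 + 1.5 = 26.5
(Check: W+ + W- = 66 should equal n(n+1)/2 = 66.)
Step 4: Test statistic W = min(W+, W-) = 26.5.
Step 5: Ties in |d|, so use the tie-corrected normal approximation.
        E[W] = n(n+1)/4 = 11*12/4 = 33.
        Tie groups: |d|=1 (t=2), |d|=3 (t=4), |d|=5 (t=3); sum(t^3 - t) = 90.
        Var[W] = n(n+1)(2n+1)/24 - sum(t^3-t)/48 = 3036/24 - 90/48 = 124.625.
        z = (W - E[W]) / sqrt(Var[W]) = (26.5 - 33) / 11.1636 = -0.5823.
        Two-sided p = 2*Phi(z) = 0.560397.
Step 6: alpha = 0.05. fail to reject H0.

W+ = 39.5, W- = 26.5, W = min = 26.5, p = 0.560397, fail to reject H0.


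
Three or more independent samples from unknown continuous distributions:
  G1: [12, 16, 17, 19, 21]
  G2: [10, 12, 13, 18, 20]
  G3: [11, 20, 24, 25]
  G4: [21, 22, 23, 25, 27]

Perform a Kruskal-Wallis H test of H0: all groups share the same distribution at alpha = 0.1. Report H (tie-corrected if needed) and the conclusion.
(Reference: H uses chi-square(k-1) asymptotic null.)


Step 1: Combine all N = 19 observations and assign midranks.
sorted (value, group, rank): (10,G2,1), (11,G3,2), (12,G1,3.5), (12,G2,3.5), (13,G2,5), (16,G1,6), (17,G1,7), (18,G2,8), (19,G1,9), (20,G2,10.5), (20,G3,10.5), (21,G1,12.5), (21,G4,12.5), (22,G4,14), (23,G4,15), (24,G3,16), (25,G3,17.5), (25,G4,17.5), (27,G4,19)
Step 2: Sum ranks within each group.
R_1 = 38 (n_1 = 5)
R_2 = 28 (n_2 = 5)
R_3 = 46 (n_3 = 4)
R_4 = 78 (n_4 = 5)
Step 3: H = 12/(N(N+1)) * sum(R_i^2/n_i) - 3(N+1)
     = 12/(19*20) * (38^2/5 + 28^2/5 + 46^2/4 + 78^2/5) - 3*20
     = 0.031579 * 2191.4 - 60
     = 9.202105.
Step 4: Ties present; correction factor C = 1 - 24/(19^3 - 19) = 0.996491. Corrected H = 9.202105 / 0.996491 = 9.234507.
Step 5: Under H0, H ~ chi^2(3); p-value = 0.026330.
Step 6: alpha = 0.1. reject H0.

H = 9.2345, df = 3, p = 0.026330, reject H0.


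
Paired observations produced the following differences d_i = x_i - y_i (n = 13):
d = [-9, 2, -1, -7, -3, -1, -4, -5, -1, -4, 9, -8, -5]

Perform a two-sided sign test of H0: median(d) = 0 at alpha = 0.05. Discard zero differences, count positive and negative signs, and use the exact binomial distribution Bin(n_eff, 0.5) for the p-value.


Step 1: Discard zero differences. Original n = 13; n_eff = number of nonzero differences = 13.
Nonzero differences (with sign): -9, +2, -1, -7, -3, -1, -4, -5, -1, -4, +9, -8, -5
Step 2: Count signs: positive = 2, negative = 11.
Step 3: Under H0: P(positive) = 0.5, so the number of positives S ~ Bin(13, 0.5).
Step 4: Two-sided exact p-value = sum of Bin(13,0.5) probabilities at or below the observed probability = 0.022461.
Step 5: alpha = 0.05. reject H0.

n_eff = 13, pos = 2, neg = 11, p = 0.022461, reject H0.


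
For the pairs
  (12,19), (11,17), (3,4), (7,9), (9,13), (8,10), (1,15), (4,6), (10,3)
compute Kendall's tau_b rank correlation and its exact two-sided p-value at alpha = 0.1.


Step 1: Enumerate the 36 unordered pairs (i,j) with i<j and classify each by sign(x_j-x_i) * sign(y_j-y_i).
  (1,2):dx=-1,dy=-2->C; (1,3):dx=-9,dy=-15->C; (1,4):dx=-5,dy=-10->C; (1,5):dx=-3,dy=-6->C
  (1,6):dx=-4,dy=-9->C; (1,7):dx=-11,dy=-4->C; (1,8):dx=-8,dy=-13->C; (1,9):dx=-2,dy=-16->C
  (2,3):dx=-8,dy=-13->C; (2,4):dx=-4,dy=-8->C; (2,5):dx=-2,dy=-4->C; (2,6):dx=-3,dy=-7->C
  (2,7):dx=-10,dy=-2->C; (2,8):dx=-7,dy=-11->C; (2,9):dx=-1,dy=-14->C; (3,4):dx=+4,dy=+5->C
  (3,5):dx=+6,dy=+9->C; (3,6):dx=+5,dy=+6->C; (3,7):dx=-2,dy=+11->D; (3,8):dx=+1,dy=+2->C
  (3,9):dx=+7,dy=-1->D; (4,5):dx=+2,dy=+4->C; (4,6):dx=+1,dy=+1->C; (4,7):dx=-6,dy=+6->D
  (4,8):dx=-3,dy=-3->C; (4,9):dx=+3,dy=-6->D; (5,6):dx=-1,dy=-3->C; (5,7):dx=-8,dy=+2->D
  (5,8):dx=-5,dy=-7->C; (5,9):dx=+1,dy=-10->D; (6,7):dx=-7,dy=+5->D; (6,8):dx=-4,dy=-4->C
  (6,9):dx=+2,dy=-7->D; (7,8):dx=+3,dy=-9->D; (7,9):dx=+9,dy=-12->D; (8,9):dx=+6,dy=-3->D
Step 2: C = 25, D = 11, total pairs = 36.
Step 3: tau = (C - D)/(n(n-1)/2) = (25 - 11)/36 = 0.388889.
Step 4: Exact two-sided p-value (enumerate n! = 362880 permutations of y under H0): p = 0.180181.
Step 5: alpha = 0.1. fail to reject H0.

tau_b = 0.3889 (C=25, D=11), p = 0.180181, fail to reject H0.


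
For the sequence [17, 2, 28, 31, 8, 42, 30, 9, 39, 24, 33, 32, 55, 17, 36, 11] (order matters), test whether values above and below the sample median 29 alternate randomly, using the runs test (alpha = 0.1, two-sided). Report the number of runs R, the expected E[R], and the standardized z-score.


Step 1: Compute median = 29; label A = above, B = below.
Labels in order: BBBABAABABAAABAB  (n_A = 8, n_B = 8)
Step 2: Count runs R = 11.
Step 3: Under H0 (random ordering), E[R] = 2*n_A*n_B/(n_A+n_B) + 1 = 2*8*8/16 + 1 = 9.0000.
        Var[R] = 2*n_A*n_B*(2*n_A*n_B - n_A - n_B) / ((n_A+n_B)^2 * (n_A+n_B-1)) = 14336/3840 = 3.7333.
        SD[R] = 1.9322.
Step 4: Continuity-corrected z = (R - 0.5 - E[R]) / SD[R] = (11 - 0.5 - 9.0000) / 1.9322 = 0.7763.
Step 5: Two-sided p-value via normal approximation = 2*(1 - Phi(|z|)) = 0.437558.
Step 6: alpha = 0.1. fail to reject H0.

R = 11, z = 0.7763, p = 0.437558, fail to reject H0.


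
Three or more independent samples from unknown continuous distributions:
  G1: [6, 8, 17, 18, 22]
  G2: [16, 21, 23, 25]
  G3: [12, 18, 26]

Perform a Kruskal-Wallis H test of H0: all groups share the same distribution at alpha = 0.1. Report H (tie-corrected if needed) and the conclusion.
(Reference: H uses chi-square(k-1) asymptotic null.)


Step 1: Combine all N = 12 observations and assign midranks.
sorted (value, group, rank): (6,G1,1), (8,G1,2), (12,G3,3), (16,G2,4), (17,G1,5), (18,G1,6.5), (18,G3,6.5), (21,G2,8), (22,G1,9), (23,G2,10), (25,G2,11), (26,G3,12)
Step 2: Sum ranks within each group.
R_1 = 23.5 (n_1 = 5)
R_2 = 33 (n_2 = 4)
R_3 = 21.5 (n_3 = 3)
Step 3: H = 12/(N(N+1)) * sum(R_i^2/n_i) - 3(N+1)
     = 12/(12*13) * (23.5^2/5 + 33^2/4 + 21.5^2/3) - 3*13
     = 0.076923 * 536.783 - 39
     = 2.291026.
Step 4: Ties present; correction factor C = 1 - 6/(12^3 - 12) = 0.996503. Corrected H = 2.291026 / 0.996503 = 2.299064.
Step 5: Under H0, H ~ chi^2(2); p-value = 0.316785.
Step 6: alpha = 0.1. fail to reject H0.

H = 2.2991, df = 2, p = 0.316785, fail to reject H0.


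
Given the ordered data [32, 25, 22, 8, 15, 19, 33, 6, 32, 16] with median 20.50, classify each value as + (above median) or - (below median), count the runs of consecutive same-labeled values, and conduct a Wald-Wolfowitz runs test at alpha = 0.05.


Step 1: Compute median = 20.50; label A = above, B = below.
Labels in order: AAABBBABAB  (n_A = 5, n_B = 5)
Step 2: Count runs R = 6.
Step 3: Under H0 (random ordering), E[R] = 2*n_A*n_B/(n_A+n_B) + 1 = 2*5*5/10 + 1 = 6.0000.
        Var[R] = 2*n_A*n_B*(2*n_A*n_B - n_A - n_B) / ((n_A+n_B)^2 * (n_A+n_B-1)) = 2000/900 = 2.2222.
        SD[R] = 1.4907.
Step 4: R = E[R], so z = 0 with no continuity correction.
Step 5: Two-sided p-value via normal approximation = 2*(1 - Phi(|z|)) = 1.000000.
Step 6: alpha = 0.05. fail to reject H0.

R = 6, z = 0.0000, p = 1.000000, fail to reject H0.


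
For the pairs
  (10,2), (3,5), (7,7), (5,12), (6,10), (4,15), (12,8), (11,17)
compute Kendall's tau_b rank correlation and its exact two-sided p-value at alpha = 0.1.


Step 1: Enumerate the 28 unordered pairs (i,j) with i<j and classify each by sign(x_j-x_i) * sign(y_j-y_i).
  (1,2):dx=-7,dy=+3->D; (1,3):dx=-3,dy=+5->D; (1,4):dx=-5,dy=+10->D; (1,5):dx=-4,dy=+8->D
  (1,6):dx=-6,dy=+13->D; (1,7):dx=+2,dy=+6->C; (1,8):dx=+1,dy=+15->C; (2,3):dx=+4,dy=+2->C
  (2,4):dx=+2,dy=+7->C; (2,5):dx=+3,dy=+5->C; (2,6):dx=+1,dy=+10->C; (2,7):dx=+9,dy=+3->C
  (2,8):dx=+8,dy=+12->C; (3,4):dx=-2,dy=+5->D; (3,5):dx=-1,dy=+3->D; (3,6):dx=-3,dy=+8->D
  (3,7):dx=+5,dy=+1->C; (3,8):dx=+4,dy=+10->C; (4,5):dx=+1,dy=-2->D; (4,6):dx=-1,dy=+3->D
  (4,7):dx=+7,dy=-4->D; (4,8):dx=+6,dy=+5->C; (5,6):dx=-2,dy=+5->D; (5,7):dx=+6,dy=-2->D
  (5,8):dx=+5,dy=+7->C; (6,7):dx=+8,dy=-7->D; (6,8):dx=+7,dy=+2->C; (7,8):dx=-1,dy=+9->D
Step 2: C = 13, D = 15, total pairs = 28.
Step 3: tau = (C - D)/(n(n-1)/2) = (13 - 15)/28 = -0.071429.
Step 4: Exact two-sided p-value (enumerate n! = 40320 permutations of y under H0): p = 0.904861.
Step 5: alpha = 0.1. fail to reject H0.

tau_b = -0.0714 (C=13, D=15), p = 0.904861, fail to reject H0.


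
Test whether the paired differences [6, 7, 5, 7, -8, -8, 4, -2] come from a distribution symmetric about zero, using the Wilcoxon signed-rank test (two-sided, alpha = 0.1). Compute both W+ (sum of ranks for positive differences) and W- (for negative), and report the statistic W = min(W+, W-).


Step 1: Drop any zero differences (none here) and take |d_i|.
|d| = [6, 7, 5, 7, 8, 8, 4, 2]
Step 2: Midrank |d_i| (ties get averaged ranks).
ranks: |6|->4, |7|->5.5, |5|->3, |7|->5.5, |8|->7.5, |8|->7.5, |4|->2, |2|->1
Step 3: Attach original signs; sum ranks with positive sign and with negative sign.
W+ = 4 + 5.5 + 3 + 5.5 + 2 = 20
W- = 7.5 + 7.5 + 1 = 16
(Check: W+ + W- = 36 should equal n(n+1)/2 = 36.)
Step 4: Test statistic W = min(W+, W-) = 16.
Step 5: Ties in |d|, so use the tie-corrected normal approximation.
        E[W] = n(n+1)/4 = 8*9/4 = 18.
        Tie groups: |d|=7 (t=2), |d|=8 (t=2); sum(t^3 - t) = 12.
        Var[W] = n(n+1)(2n+1)/24 - sum(t^3-t)/48 = 1224/24 - 12/48 = 50.75.
        z = (W - E[W]) / sqrt(Var[W]) = (16 - 18) / 7.1239 = -0.2807.
        Two-sided p = 2*Phi(z) = 0.778906.
Step 6: alpha = 0.1. fail to reject H0.

W+ = 20, W- = 16, W = min = 16, p = 0.778906, fail to reject H0.


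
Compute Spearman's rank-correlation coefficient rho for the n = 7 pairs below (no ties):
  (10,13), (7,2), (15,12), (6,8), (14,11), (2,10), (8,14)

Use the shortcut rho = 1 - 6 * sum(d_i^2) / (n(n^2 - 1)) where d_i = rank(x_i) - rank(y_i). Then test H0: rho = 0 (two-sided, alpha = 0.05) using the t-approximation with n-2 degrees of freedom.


Step 1: Rank x and y separately (midranks; no ties here).
rank(x): 10->5, 7->3, 15->7, 6->2, 14->6, 2->1, 8->4
rank(y): 13->6, 2->1, 12->5, 8->2, 11->4, 10->3, 14->7
Step 2: d_i = R_x(i) - R_y(i); compute d_i^2.
  (5-6)^2=1, (3-1)^2=4, (7-5)^2=4, (2-2)^2=0, (6-4)^2=4, (1-3)^2=4, (4-7)^2=9
sum(d^2) = 26.
Step 3: rho = 1 - 6*26 / (7*(7^2 - 1)) = 1 - 156/336 = 0.535714.
Step 4: Under H0, t = rho * sqrt((n-2)/(1-rho^2)) = 1.4186 ~ t(5).
Step 5: Two-sided p-value from the t-distribution with 5 df = 0.215217.
Step 6: alpha = 0.05. fail to reject H0.

rho = 0.5357, p = 0.215217, fail to reject H0 at alpha = 0.05.


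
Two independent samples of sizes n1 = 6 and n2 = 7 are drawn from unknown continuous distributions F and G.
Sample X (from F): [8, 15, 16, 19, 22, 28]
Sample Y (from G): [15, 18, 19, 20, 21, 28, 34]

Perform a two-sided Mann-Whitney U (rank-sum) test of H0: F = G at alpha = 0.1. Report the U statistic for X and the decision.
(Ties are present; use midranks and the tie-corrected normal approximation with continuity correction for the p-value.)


Step 1: Combine and sort all 13 observations; assign midranks.
sorted (value, group): (8,X), (15,X), (15,Y), (16,X), (18,Y), (19,X), (19,Y), (20,Y), (21,Y), (22,X), (28,X), (28,Y), (34,Y)
ranks: 8->1, 15->2.5, 15->2.5, 16->4, 18->5, 19->6.5, 19->6.5, 20->8, 21->9, 22->10, 28->11.5, 28->11.5, 34->13
Step 2: Rank sum for X: R1 = 1 + 2.5 + 4 + 6.5 + 10 + 11.5 = 35.5.
Step 3: U_X = R1 - n1(n1+1)/2 = 35.5 - 6*7/2 = 35.5 - 21 = 14.5.
       U_Y = n1*n2 - U_X = 42 - 14.5 = 27.5.
Step 4: Ties are present, so use the tie-corrected normal approximation (with continuity correction) for the p-value.
Step 5: p-value = 0.389405; compare to alpha = 0.1. fail to reject H0.

U_X = 14.5, p = 0.389405, fail to reject H0 at alpha = 0.1.


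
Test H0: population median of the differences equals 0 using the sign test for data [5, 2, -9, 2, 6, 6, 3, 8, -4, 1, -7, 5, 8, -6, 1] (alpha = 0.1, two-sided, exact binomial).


Step 1: Discard zero differences. Original n = 15; n_eff = number of nonzero differences = 15.
Nonzero differences (with sign): +5, +2, -9, +2, +6, +6, +3, +8, -4, +1, -7, +5, +8, -6, +1
Step 2: Count signs: positive = 11, negative = 4.
Step 3: Under H0: P(positive) = 0.5, so the number of positives S ~ Bin(15, 0.5).
Step 4: Two-sided exact p-value = sum of Bin(15,0.5) probabilities at or below the observed probability = 0.118469.
Step 5: alpha = 0.1. fail to reject H0.

n_eff = 15, pos = 11, neg = 4, p = 0.118469, fail to reject H0.


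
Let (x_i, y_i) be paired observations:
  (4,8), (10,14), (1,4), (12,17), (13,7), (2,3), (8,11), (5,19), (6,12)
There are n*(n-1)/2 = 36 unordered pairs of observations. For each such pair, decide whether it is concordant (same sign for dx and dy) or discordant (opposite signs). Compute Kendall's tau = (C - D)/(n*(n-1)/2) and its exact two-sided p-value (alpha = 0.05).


Step 1: Enumerate the 36 unordered pairs (i,j) with i<j and classify each by sign(x_j-x_i) * sign(y_j-y_i).
  (1,2):dx=+6,dy=+6->C; (1,3):dx=-3,dy=-4->C; (1,4):dx=+8,dy=+9->C; (1,5):dx=+9,dy=-1->D
  (1,6):dx=-2,dy=-5->C; (1,7):dx=+4,dy=+3->C; (1,8):dx=+1,dy=+11->C; (1,9):dx=+2,dy=+4->C
  (2,3):dx=-9,dy=-10->C; (2,4):dx=+2,dy=+3->C; (2,5):dx=+3,dy=-7->D; (2,6):dx=-8,dy=-11->C
  (2,7):dx=-2,dy=-3->C; (2,8):dx=-5,dy=+5->D; (2,9):dx=-4,dy=-2->C; (3,4):dx=+11,dy=+13->C
  (3,5):dx=+12,dy=+3->C; (3,6):dx=+1,dy=-1->D; (3,7):dx=+7,dy=+7->C; (3,8):dx=+4,dy=+15->C
  (3,9):dx=+5,dy=+8->C; (4,5):dx=+1,dy=-10->D; (4,6):dx=-10,dy=-14->C; (4,7):dx=-4,dy=-6->C
  (4,8):dx=-7,dy=+2->D; (4,9):dx=-6,dy=-5->C; (5,6):dx=-11,dy=-4->C; (5,7):dx=-5,dy=+4->D
  (5,8):dx=-8,dy=+12->D; (5,9):dx=-7,dy=+5->D; (6,7):dx=+6,dy=+8->C; (6,8):dx=+3,dy=+16->C
  (6,9):dx=+4,dy=+9->C; (7,8):dx=-3,dy=+8->D; (7,9):dx=-2,dy=+1->D; (8,9):dx=+1,dy=-7->D
Step 2: C = 24, D = 12, total pairs = 36.
Step 3: tau = (C - D)/(n(n-1)/2) = (24 - 12)/36 = 0.333333.
Step 4: Exact two-sided p-value (enumerate n! = 362880 permutations of y under H0): p = 0.259518.
Step 5: alpha = 0.05. fail to reject H0.

tau_b = 0.3333 (C=24, D=12), p = 0.259518, fail to reject H0.


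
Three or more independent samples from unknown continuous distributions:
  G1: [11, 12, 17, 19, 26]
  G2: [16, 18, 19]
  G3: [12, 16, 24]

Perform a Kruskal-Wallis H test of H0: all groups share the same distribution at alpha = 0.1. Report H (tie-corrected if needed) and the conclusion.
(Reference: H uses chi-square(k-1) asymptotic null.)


Step 1: Combine all N = 11 observations and assign midranks.
sorted (value, group, rank): (11,G1,1), (12,G1,2.5), (12,G3,2.5), (16,G2,4.5), (16,G3,4.5), (17,G1,6), (18,G2,7), (19,G1,8.5), (19,G2,8.5), (24,G3,10), (26,G1,11)
Step 2: Sum ranks within each group.
R_1 = 29 (n_1 = 5)
R_2 = 20 (n_2 = 3)
R_3 = 17 (n_3 = 3)
Step 3: H = 12/(N(N+1)) * sum(R_i^2/n_i) - 3(N+1)
     = 12/(11*12) * (29^2/5 + 20^2/3 + 17^2/3) - 3*12
     = 0.090909 * 397.867 - 36
     = 0.169697.
Step 4: Ties present; correction factor C = 1 - 18/(11^3 - 11) = 0.986364. Corrected H = 0.169697 / 0.986364 = 0.172043.
Step 5: Under H0, H ~ chi^2(2); p-value = 0.917574.
Step 6: alpha = 0.1. fail to reject H0.

H = 0.1720, df = 2, p = 0.917574, fail to reject H0.


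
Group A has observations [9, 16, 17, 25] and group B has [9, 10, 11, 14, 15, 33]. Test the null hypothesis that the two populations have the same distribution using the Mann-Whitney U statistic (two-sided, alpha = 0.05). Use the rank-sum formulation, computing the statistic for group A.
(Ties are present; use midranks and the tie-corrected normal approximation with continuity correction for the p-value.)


Step 1: Combine and sort all 10 observations; assign midranks.
sorted (value, group): (9,X), (9,Y), (10,Y), (11,Y), (14,Y), (15,Y), (16,X), (17,X), (25,X), (33,Y)
ranks: 9->1.5, 9->1.5, 10->3, 11->4, 14->5, 15->6, 16->7, 17->8, 25->9, 33->10
Step 2: Rank sum for X: R1 = 1.5 + 7 + 8 + 9 = 25.5.
Step 3: U_X = R1 - n1(n1+1)/2 = 25.5 - 4*5/2 = 25.5 - 10 = 15.5.
       U_Y = n1*n2 - U_X = 24 - 15.5 = 8.5.
Step 4: Ties are present, so use the tie-corrected normal approximation (with continuity correction) for the p-value.
Step 5: p-value = 0.521166; compare to alpha = 0.05. fail to reject H0.

U_X = 15.5, p = 0.521166, fail to reject H0 at alpha = 0.05.
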